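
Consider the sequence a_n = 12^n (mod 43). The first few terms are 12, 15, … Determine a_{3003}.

a_1 = 12, a_2 = 15, a_3 = 8, a_4 = 10, a_5 = 34, a_6 = 21, a_7 = 37, a_8 = 14, a_9 = 39, a_{10} = 38, a_{11} = 26, a_{12} = 11, a_{13} = 3, a_{14} = 36, a_{15} = 2, a_{16} = 24, a_{17} = 30, a_{18} = 16, a_{19} = 20, a_{20} = 25, a_{21} = 42, a_{22} = 31, a_{23} = 28, a_{24} = 35, a_{25} = 33, a_{26} = 9, a_{27} = 22, a_{28} = 6, a_{29} = 29, a_{30} = 4, a_{31} = 5, a_{32} = 17, a_{33} = 32, a_{34} = 40, a_{35} = 7, a_{36} = 41, a_{37} = 19, a_{38} = 13, a_{39} = 27, a_{40} = 23, a_{41} = 18, a_{42} = 1, a_{43} = 12.
Since a_{43} = a_1 = 12, the sequence is periodic with period 42.
(3003 - 1) mod 42 = 20, so a_{3003} = a_{21} = 42.

42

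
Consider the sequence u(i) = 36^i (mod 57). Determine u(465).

Computing terms: u(1) = 36, u(2) = 42, u(3) = 30, u(4) = 54, u(5) = 6, u(6) = 45, u(7) = 24, u(8) = 9, u(9) = 39, u(10) = 36.
Since u(10) = u(1) = 36, the sequence is periodic with period 9.
(465 - 1) mod 9 = 5, so u(465) = u(6) = 45.

45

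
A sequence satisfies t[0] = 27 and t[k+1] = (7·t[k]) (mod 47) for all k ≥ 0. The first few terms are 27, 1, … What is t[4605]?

4

Computing terms: t[0] = 27; t[1] = 1; t[2] = 7; t[3] = 2; t[4] = 14; t[5] = 4; t[6] = 28; t[7] = 8; t[8] = 9; t[9] = 16; t[10] = 18; t[11] = 32; t[12] = 36; t[13] = 17; t[14] = 25; t[15] = 34; t[16] = 3; t[17] = 21; t[18] = 6; t[19] = 42; t[20] = 12; t[21] = 37; t[22] = 24; t[23] = 27.
Since t[23] = t[0] = 27, the sequence is periodic with period 23.
(4605 - 0) mod 23 = 5, so t[4605] = t[5] = 4.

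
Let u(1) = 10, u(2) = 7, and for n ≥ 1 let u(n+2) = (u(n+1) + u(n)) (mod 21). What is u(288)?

18

u(1) = 10,  u(2) = 7,  u(3) = 17,  u(4) = 3,  u(5) = 20,  u(6) = 2,  u(7) = 1,  u(8) = 3,  u(9) = 4,  u(10) = 7,  u(11) = 11,  u(12) = 18,  u(13) = 8,  u(14) = 5,  u(15) = 13,  u(16) = 18,  u(17) = 10,  u(18) = 7.
The sequence repeats with period 16.
So u(288) = u(1 + ((288-1) mod 16)) = u(16) = 18.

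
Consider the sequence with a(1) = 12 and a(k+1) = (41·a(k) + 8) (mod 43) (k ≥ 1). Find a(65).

a(1) = 12; a(2) = 27; a(3) = 40; a(4) = 14; a(5) = 23; a(6) = 5; a(7) = 41; a(8) = 12.
The sequence repeats with period 7.
(65 - 1) mod 7 = 1, so a(65) = a(2) = 27.

27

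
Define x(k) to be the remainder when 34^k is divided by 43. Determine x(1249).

29

Computing terms: x(0) = 1, x(1) = 34, x(2) = 38, x(3) = 2, x(4) = 25, x(5) = 33, x(6) = 4, x(7) = 7, x(8) = 23, x(9) = 8, x(10) = 14, x(11) = 3, x(12) = 16, x(13) = 28, x(14) = 6, x(15) = 32, x(16) = 13, x(17) = 12, x(18) = 21, x(19) = 26, x(20) = 24, x(21) = 42, x(22) = 9, x(23) = 5, x(24) = 41, x(25) = 18, x(26) = 10, x(27) = 39, x(28) = 36, x(29) = 20, x(30) = 35, x(31) = 29, x(32) = 40, x(33) = 27, x(34) = 15, x(35) = 37, x(36) = 11, x(37) = 30, x(38) = 31, x(39) = 22, x(40) = 17, x(41) = 19, x(42) = 1.
The sequence repeats with period 42.
(1249 - 0) mod 42 = 31, so x(1249) = x(31) = 29.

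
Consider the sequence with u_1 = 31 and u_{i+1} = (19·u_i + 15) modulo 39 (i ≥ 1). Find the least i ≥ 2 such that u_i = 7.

12

u_1 = 31, u_2 = 19, u_3 = 25, u_4 = 22, u_5 = 4, u_6 = 13, u_7 = 28, u_8 = 1, u_9 = 34, u_{10} = 37, u_{11} = 16, u_{12} = 7, u_{13} = 31.
The sequence repeats with period 12.
The value 7 first appears (with i ≥ 2) at u_{12}.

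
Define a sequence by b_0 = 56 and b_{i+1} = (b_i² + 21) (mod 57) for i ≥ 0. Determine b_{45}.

b_0 = 56,  b_1 = 22,  b_2 = 49,  b_3 = 28,  b_4 = 7,  b_5 = 13,  b_6 = 19,  b_7 = 40,  b_8 = 25,  b_9 = 19.
Since b_9 = b_6 = 19, the sequence is eventually periodic: after a pre-period of length 6 it cycles with period 3.
For i ≥ 6, b_i depends only on (i - 6) mod 3. (45 - 6) mod 3 = 0, so b_{45} = b_6 = 19.

19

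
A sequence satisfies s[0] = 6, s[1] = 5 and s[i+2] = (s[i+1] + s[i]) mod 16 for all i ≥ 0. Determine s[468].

We have s[0] = 6, s[1] = 5, s[2] = 11, s[3] = 0, s[4] = 11, s[5] = 11, s[6] = 6, s[7] = 1, s[8] = 7, s[9] = 8, s[10] = 15, s[11] = 7, s[12] = 6, s[13] = 13, s[14] = 3, s[15] = 0, s[16] = 3, s[17] = 3, s[18] = 6, s[19] = 9, s[20] = 15, s[21] = 8, s[22] = 7, s[23] = 15, s[24] = 6, s[25] = 5.
The sequence repeats with period 24.
So s[468] = s[0 + ((468-0) mod 24)] = s[12] = 6.

6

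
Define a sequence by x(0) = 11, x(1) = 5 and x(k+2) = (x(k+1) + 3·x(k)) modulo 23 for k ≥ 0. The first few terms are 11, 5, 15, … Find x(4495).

11

We have x(0) = 11; x(1) = 5; x(2) = 15; x(3) = 7; x(4) = 6; x(5) = 4; x(6) = 22; x(7) = 11; x(8) = 8; x(9) = 18; x(10) = 19; x(11) = 4; x(12) = 15; x(13) = 4; x(14) = 3; x(15) = 15; x(16) = 1; x(17) = 0; x(18) = 3; x(19) = 3; x(20) = 12; x(21) = 21; x(22) = 11; x(23) = 5.
The sequence repeats with period 22.
So x(4495) = x(0 + ((4495-0) mod 22)) = x(7) = 11.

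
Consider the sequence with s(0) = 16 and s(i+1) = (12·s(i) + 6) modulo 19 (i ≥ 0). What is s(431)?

4

Listing terms: s(0) = 16,  s(1) = 8,  s(2) = 7,  s(3) = 14,  s(4) = 3,  s(5) = 4,  s(6) = 16.
Since s(6) = s(0) = 16, the sequence is periodic with period 6.
(431 - 0) mod 6 = 5, so s(431) = s(5) = 4.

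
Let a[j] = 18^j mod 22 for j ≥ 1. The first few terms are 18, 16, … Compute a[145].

10

Listing terms: a[1] = 18,  a[2] = 16,  a[3] = 2,  a[4] = 14,  a[5] = 10,  a[6] = 4,  a[7] = 6,  a[8] = 20,  a[9] = 8,  a[10] = 12,  a[11] = 18.
Since a[11] = a[1] = 18, the sequence is periodic with period 10.
So a[145] = a[1 + ((145-1) mod 10)] = a[5] = 10.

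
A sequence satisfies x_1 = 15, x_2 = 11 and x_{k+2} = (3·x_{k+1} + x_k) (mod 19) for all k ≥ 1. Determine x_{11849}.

4

We have x_1 = 15, x_2 = 11, x_3 = 10, x_4 = 3, x_5 = 0, x_6 = 3, x_7 = 9, x_8 = 11, x_9 = 4, x_{10} = 4, x_{11} = 16, x_{12} = 14, x_{13} = 1, x_{14} = 17, x_{15} = 14, x_{16} = 2, x_{17} = 1, x_{18} = 5, x_{19} = 16, x_{20} = 15, x_{21} = 4, x_{22} = 8, x_{23} = 9, x_{24} = 16, x_{25} = 0, x_{26} = 16, x_{27} = 10, x_{28} = 8, x_{29} = 15, x_{30} = 15, x_{31} = 3, x_{32} = 5, x_{33} = 18, x_{34} = 2, x_{35} = 5, x_{36} = 17, x_{37} = 18, x_{38} = 14, x_{39} = 3, x_{40} = 4, x_{41} = 15, x_{42} = 11.
The sequence repeats with period 40.
So x_{11849} = x_{1 + ((11849-1) mod 40)} = x_9 = 4.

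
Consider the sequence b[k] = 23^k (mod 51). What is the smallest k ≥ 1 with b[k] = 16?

8

Computing terms: b[0] = 1; b[1] = 23; b[2] = 19; b[3] = 29; b[4] = 4; b[5] = 41; b[6] = 25; b[7] = 14; b[8] = 16; b[9] = 11; b[10] = 49; b[11] = 5; b[12] = 13; b[13] = 44; b[14] = 43; b[15] = 20; b[16] = 1.
The sequence repeats with period 16.
The value 16 first appears (with k ≥ 1) at b[8].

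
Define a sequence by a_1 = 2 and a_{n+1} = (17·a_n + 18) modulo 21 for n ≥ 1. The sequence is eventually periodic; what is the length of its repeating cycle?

6

We have a_1 = 2, a_2 = 10, a_3 = 20, a_4 = 1, a_5 = 14, a_6 = 4, a_7 = 2.
Since a_7 = a_1 = 2, the sequence is periodic with period 6.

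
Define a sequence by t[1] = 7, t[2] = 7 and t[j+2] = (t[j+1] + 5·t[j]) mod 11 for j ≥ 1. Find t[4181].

Computing terms: t[1] = 7,  t[2] = 7,  t[3] = 9,  t[4] = 0,  t[5] = 1,  t[6] = 1,  t[7] = 6,  t[8] = 0,  t[9] = 8,  t[10] = 8,  t[11] = 4,  t[12] = 0,  t[13] = 9,  t[14] = 9,  t[15] = 10,  t[16] = 0,  t[17] = 6,  t[18] = 6,  t[19] = 3,  t[20] = 0,  t[21] = 4,  t[22] = 4,  t[23] = 2,  t[24] = 0,  t[25] = 10,  t[26] = 10,  t[27] = 5,  t[28] = 0,  t[29] = 3,  t[30] = 3,  t[31] = 7,  t[32] = 0,  t[33] = 2,  t[34] = 2,  t[35] = 1,  t[36] = 0,  t[37] = 5,  t[38] = 5,  t[39] = 8,  t[40] = 0,  t[41] = 7,  t[42] = 7.
Since (t[41], t[42]) = (t[1], t[2]) = (7, 7) (two consecutive terms determine the rest), the sequence is periodic with period 40.
So t[4181] = t[1 + ((4181-1) mod 40)] = t[21] = 4.

4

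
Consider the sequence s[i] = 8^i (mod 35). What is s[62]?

29

s[0] = 1,  s[1] = 8,  s[2] = 29,  s[3] = 22,  s[4] = 1.
The sequence repeats with period 4.
(62 - 0) mod 4 = 2, so s[62] = s[2] = 29.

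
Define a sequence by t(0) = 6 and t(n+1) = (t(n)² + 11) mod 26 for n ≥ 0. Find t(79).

t(0) = 6; t(1) = 21; t(2) = 10; t(3) = 7; t(4) = 8; t(5) = 23; t(6) = 20; t(7) = 21.
Since t(7) = t(1) = 21, the sequence is eventually periodic: after a pre-period of length 1 it cycles with period 6.
For n ≥ 1, t(n) depends only on (n - 1) mod 6. (79 - 1) mod 6 = 0, so t(79) = t(1) = 21.

21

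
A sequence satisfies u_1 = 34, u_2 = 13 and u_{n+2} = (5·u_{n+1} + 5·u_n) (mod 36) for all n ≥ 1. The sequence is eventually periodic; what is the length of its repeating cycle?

6

We have u_1 = 34, u_2 = 13, u_3 = 19, u_4 = 16, u_5 = 31, u_6 = 19, u_7 = 34, u_8 = 13.
Since (u_7, u_8) = (u_1, u_2) = (34, 13) (two consecutive terms determine the rest), the sequence is periodic with period 6.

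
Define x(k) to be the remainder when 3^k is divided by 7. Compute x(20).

x(1) = 3,  x(2) = 2,  x(3) = 6,  x(4) = 4,  x(5) = 5,  x(6) = 1,  x(7) = 3.
The sequence repeats with period 6.
So x(20) = x(1 + ((20-1) mod 6)) = x(2) = 2.

2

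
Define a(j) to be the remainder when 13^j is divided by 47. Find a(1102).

We have a(1) = 13,  a(2) = 28,  a(3) = 35,  a(4) = 32,  a(5) = 40,  a(6) = 3,  a(7) = 39,  a(8) = 37,  a(9) = 11,  a(10) = 2,  a(11) = 26,  a(12) = 9,  a(13) = 23,  a(14) = 17,  a(15) = 33,  a(16) = 6,  a(17) = 31,  a(18) = 27,  a(19) = 22,  a(20) = 4,  a(21) = 5,  a(22) = 18,  a(23) = 46,  a(24) = 34,  a(25) = 19,  a(26) = 12,  a(27) = 15,  a(28) = 7,  a(29) = 44,  a(30) = 8,  a(31) = 10,  a(32) = 36,  a(33) = 45,  a(34) = 21,  a(35) = 38,  a(36) = 24,  a(37) = 30,  a(38) = 14,  a(39) = 41,  a(40) = 16,  a(41) = 20,  a(42) = 25,  a(43) = 43,  a(44) = 42,  a(45) = 29,  a(46) = 1,  a(47) = 13.
Since a(47) = a(1) = 13, the sequence is periodic with period 46.
(1102 - 1) mod 46 = 43, so a(1102) = a(44) = 42.

42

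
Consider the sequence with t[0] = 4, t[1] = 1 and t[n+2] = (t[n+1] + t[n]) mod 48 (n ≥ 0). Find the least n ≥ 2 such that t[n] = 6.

Computing terms: t[0] = 4,  t[1] = 1,  t[2] = 5,  t[3] = 6,  t[4] = 11,  t[5] = 17,  t[6] = 28,  t[7] = 45,  t[8] = 25,  t[9] = 22,  t[10] = 47,  t[11] = 21,  t[12] = 20,  t[13] = 41,  t[14] = 13,  t[15] = 6,  t[16] = 19,  t[17] = 25,  t[18] = 44,  t[19] = 21,  t[20] = 17,  t[21] = 38,  t[22] = 7,  t[23] = 45,  t[24] = 4,  t[25] = 1.
Since (t[24], t[25]) = (t[0], t[1]) = (4, 1) (two consecutive terms determine the rest), the sequence is periodic with period 24.
The value 6 first appears (with n ≥ 2) at t[3].

3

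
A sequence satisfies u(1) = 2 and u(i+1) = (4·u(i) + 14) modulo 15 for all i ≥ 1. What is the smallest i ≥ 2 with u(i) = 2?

4

u(1) = 2; u(2) = 7; u(3) = 12; u(4) = 2.
The sequence repeats with period 3.
The value 2 next appears (with i ≥ 2) at u(4).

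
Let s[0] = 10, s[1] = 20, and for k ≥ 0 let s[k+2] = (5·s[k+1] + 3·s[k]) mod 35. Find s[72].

10

Computing terms: s[0] = 10; s[1] = 20; s[2] = 25; s[3] = 10; s[4] = 20.
The sequence repeats with period 3.
(72 - 0) mod 3 = 0, so s[72] = s[0] = 10.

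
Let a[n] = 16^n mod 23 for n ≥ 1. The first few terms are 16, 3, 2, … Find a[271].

18

Listing terms: a[1] = 16, a[2] = 3, a[3] = 2, a[4] = 9, a[5] = 6, a[6] = 4, a[7] = 18, a[8] = 12, a[9] = 8, a[10] = 13, a[11] = 1, a[12] = 16.
Since a[12] = a[1] = 16, the sequence is periodic with period 11.
So a[271] = a[1 + ((271-1) mod 11)] = a[7] = 18.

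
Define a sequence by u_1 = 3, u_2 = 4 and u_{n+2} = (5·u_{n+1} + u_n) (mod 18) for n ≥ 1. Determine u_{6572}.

We have u_1 = 3; u_2 = 4; u_3 = 5; u_4 = 11; u_5 = 6; u_6 = 5; u_7 = 13; u_8 = 16; u_9 = 3; u_{10} = 13; u_{11} = 14; u_{12} = 11; u_{13} = 15; u_{14} = 14; u_{15} = 13; u_{16} = 7; u_{17} = 12; u_{18} = 13; u_{19} = 5; u_{20} = 2; u_{21} = 15; u_{22} = 5; u_{23} = 4; u_{24} = 7; u_{25} = 3; u_{26} = 4.
The sequence repeats with period 24.
So u_{6572} = u_{1 + ((6572-1) mod 24)} = u_{20} = 2.

2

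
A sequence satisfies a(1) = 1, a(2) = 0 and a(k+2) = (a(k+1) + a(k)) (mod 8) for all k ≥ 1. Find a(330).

3

We have a(1) = 1,  a(2) = 0,  a(3) = 1,  a(4) = 1,  a(5) = 2,  a(6) = 3,  a(7) = 5,  a(8) = 0,  a(9) = 5,  a(10) = 5,  a(11) = 2,  a(12) = 7,  a(13) = 1,  a(14) = 0.
Since (a(13), a(14)) = (a(1), a(2)) = (1, 0) (two consecutive terms determine the rest), the sequence is periodic with period 12.
(330 - 1) mod 12 = 5, so a(330) = a(6) = 3.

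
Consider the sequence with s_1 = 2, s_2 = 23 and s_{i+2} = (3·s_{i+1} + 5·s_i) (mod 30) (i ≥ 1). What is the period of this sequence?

12

s_1 = 2; s_2 = 23; s_3 = 19; s_4 = 22; s_5 = 11; s_6 = 23; s_7 = 4; s_8 = 7; s_9 = 11; s_{10} = 8; s_{11} = 19; s_{12} = 7; s_{13} = 26; s_{14} = 23; s_{15} = 19.
Since (s_{14}, s_{15}) = (s_2, s_3) = (23, 19) (two consecutive terms determine the rest), the sequence is eventually periodic: after a pre-period of length 1 it cycles with period 12.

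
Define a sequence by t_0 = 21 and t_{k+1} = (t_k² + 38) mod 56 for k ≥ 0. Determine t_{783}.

Listing terms: t_0 = 21,  t_1 = 31,  t_2 = 47,  t_3 = 7,  t_4 = 31.
Since t_4 = t_1 = 31, the sequence is eventually periodic: after a pre-period of length 1 it cycles with period 3.
For k ≥ 1, t_k depends only on (k - 1) mod 3. (783 - 1) mod 3 = 2, so t_{783} = t_3 = 7.

7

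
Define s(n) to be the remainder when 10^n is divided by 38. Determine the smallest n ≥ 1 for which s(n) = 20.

We have s(0) = 1, s(1) = 10, s(2) = 24, s(3) = 12, s(4) = 6, s(5) = 22, s(6) = 30, s(7) = 34, s(8) = 36, s(9) = 18, s(10) = 28, s(11) = 14, s(12) = 26, s(13) = 32, s(14) = 16, s(15) = 8, s(16) = 4, s(17) = 2, s(18) = 20, s(19) = 10.
Since s(19) = s(1) = 10, the sequence is eventually periodic: after a pre-period of length 1 it cycles with period 18.
The value 20 first appears (with n ≥ 1) at s(18).

18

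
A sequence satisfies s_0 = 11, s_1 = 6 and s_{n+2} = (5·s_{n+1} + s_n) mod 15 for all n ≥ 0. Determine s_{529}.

Listing terms: s_0 = 11; s_1 = 6; s_2 = 11; s_3 = 1; s_4 = 1; s_5 = 6; s_6 = 1; s_7 = 11; s_8 = 11; s_9 = 6.
The sequence repeats with period 8.
(529 - 0) mod 8 = 1, so s_{529} = s_1 = 6.

6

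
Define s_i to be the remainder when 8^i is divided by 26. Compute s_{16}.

14

We have s_0 = 1; s_1 = 8; s_2 = 12; s_3 = 18; s_4 = 14; s_5 = 8.
Since s_5 = s_1 = 8, the sequence is eventually periodic: after a pre-period of length 1 it cycles with period 4.
For i ≥ 1, s_i depends only on (i - 1) mod 4. (16 - 1) mod 4 = 3, so s_{16} = s_4 = 14.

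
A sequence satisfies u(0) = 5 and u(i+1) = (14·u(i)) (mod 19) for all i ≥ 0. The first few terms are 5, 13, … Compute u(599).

u(0) = 5,  u(1) = 13,  u(2) = 11,  u(3) = 2,  u(4) = 9,  u(5) = 12,  u(6) = 16,  u(7) = 15,  u(8) = 1,  u(9) = 14,  u(10) = 6,  u(11) = 8,  u(12) = 17,  u(13) = 10,  u(14) = 7,  u(15) = 3,  u(16) = 4,  u(17) = 18,  u(18) = 5.
Since u(18) = u(0) = 5, the sequence is periodic with period 18.
(599 - 0) mod 18 = 5, so u(599) = u(5) = 12.

12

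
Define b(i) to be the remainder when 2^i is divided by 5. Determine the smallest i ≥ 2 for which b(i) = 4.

Computing terms: b(1) = 2, b(2) = 4, b(3) = 3, b(4) = 1, b(5) = 2.
Since b(5) = b(1) = 2, the sequence is periodic with period 4.
The value 4 first appears (with i ≥ 2) at b(2).

2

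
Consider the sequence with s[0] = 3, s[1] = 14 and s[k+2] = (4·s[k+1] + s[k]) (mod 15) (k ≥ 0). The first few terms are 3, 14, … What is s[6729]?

Computing terms: s[0] = 3; s[1] = 14; s[2] = 14; s[3] = 10; s[4] = 9; s[5] = 1; s[6] = 13; s[7] = 8; s[8] = 0; s[9] = 8; s[10] = 2; s[11] = 1; s[12] = 6; s[13] = 10; s[14] = 1; s[15] = 14; s[16] = 12; s[17] = 2; s[18] = 5; s[19] = 7; s[20] = 3; s[21] = 4; s[22] = 4; s[23] = 5; s[24] = 9; s[25] = 11; s[26] = 8; s[27] = 13; s[28] = 0; s[29] = 13; s[30] = 7; s[31] = 11; s[32] = 6; s[33] = 5; s[34] = 11; s[35] = 4; s[36] = 12; s[37] = 7; s[38] = 10; s[39] = 2; s[40] = 3; s[41] = 14.
The sequence repeats with period 40.
So s[6729] = s[0 + ((6729-0) mod 40)] = s[9] = 8.

8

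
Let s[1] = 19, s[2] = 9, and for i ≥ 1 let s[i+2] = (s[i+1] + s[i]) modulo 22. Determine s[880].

We have s[1] = 19; s[2] = 9; s[3] = 6; s[4] = 15; s[5] = 21; s[6] = 14; s[7] = 13; s[8] = 5; s[9] = 18; s[10] = 1; s[11] = 19; s[12] = 20; s[13] = 17; s[14] = 15; s[15] = 10; s[16] = 3; s[17] = 13; s[18] = 16; s[19] = 7; s[20] = 1; s[21] = 8; s[22] = 9; s[23] = 17; s[24] = 4; s[25] = 21; s[26] = 3; s[27] = 2; s[28] = 5; s[29] = 7; s[30] = 12; s[31] = 19; s[32] = 9.
Since (s[31], s[32]) = (s[1], s[2]) = (19, 9) (two consecutive terms determine the rest), the sequence is periodic with period 30.
(880 - 1) mod 30 = 9, so s[880] = s[10] = 1.

1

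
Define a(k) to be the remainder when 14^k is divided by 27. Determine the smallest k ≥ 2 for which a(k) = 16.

14

We have a(1) = 14; a(2) = 7; a(3) = 17; a(4) = 22; a(5) = 11; a(6) = 19; a(7) = 23; a(8) = 25; a(9) = 26; a(10) = 13; a(11) = 20; a(12) = 10; a(13) = 5; a(14) = 16; a(15) = 8; a(16) = 4; a(17) = 2; a(18) = 1; a(19) = 14.
Since a(19) = a(1) = 14, the sequence is periodic with period 18.
The value 16 first appears (with k ≥ 2) at a(14).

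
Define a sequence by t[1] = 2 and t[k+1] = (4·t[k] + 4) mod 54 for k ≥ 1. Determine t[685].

38

Listing terms: t[1] = 2; t[2] = 12; t[3] = 52; t[4] = 50; t[5] = 42; t[6] = 10; t[7] = 44; t[8] = 18; t[9] = 22; t[10] = 38; t[11] = 48; t[12] = 34; t[13] = 32; t[14] = 24; t[15] = 46; t[16] = 26; t[17] = 0; t[18] = 4; t[19] = 20; t[20] = 30; t[21] = 16; t[22] = 14; t[23] = 6; t[24] = 28; t[25] = 8; t[26] = 36; t[27] = 40; t[28] = 2.
Since t[28] = t[1] = 2, the sequence is periodic with period 27.
(685 - 1) mod 27 = 9, so t[685] = t[10] = 38.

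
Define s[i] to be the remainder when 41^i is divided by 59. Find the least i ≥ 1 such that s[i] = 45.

Listing terms: s[0] = 1,  s[1] = 41,  s[2] = 29,  s[3] = 9,  s[4] = 15,  s[5] = 25,  s[6] = 22,  s[7] = 17,  s[8] = 48,  s[9] = 21,  s[10] = 35,  s[11] = 19,  s[12] = 12,  s[13] = 20,  s[14] = 53,  s[15] = 49,  s[16] = 3,  s[17] = 5,  s[18] = 28,  s[19] = 27,  s[20] = 45,  s[21] = 16,  s[22] = 7,  s[23] = 51,  s[24] = 26,  s[25] = 4,  s[26] = 46,  s[27] = 57,  s[28] = 36,  s[29] = 1.
The sequence repeats with period 29.
The value 45 first appears (with i ≥ 1) at s[20].

20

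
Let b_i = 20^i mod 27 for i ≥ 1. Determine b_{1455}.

17

b_1 = 20,  b_2 = 22,  b_3 = 8,  b_4 = 25,  b_5 = 14,  b_6 = 10,  b_7 = 11,  b_8 = 4,  b_9 = 26,  b_{10} = 7,  b_{11} = 5,  b_{12} = 19,  b_{13} = 2,  b_{14} = 13,  b_{15} = 17,  b_{16} = 16,  b_{17} = 23,  b_{18} = 1,  b_{19} = 20.
Since b_{19} = b_1 = 20, the sequence is periodic with period 18.
(1455 - 1) mod 18 = 14, so b_{1455} = b_{15} = 17.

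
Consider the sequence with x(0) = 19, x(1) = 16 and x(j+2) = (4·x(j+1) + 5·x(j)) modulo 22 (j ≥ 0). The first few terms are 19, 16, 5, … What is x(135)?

0

Computing terms: x(0) = 19; x(1) = 16; x(2) = 5; x(3) = 12; x(4) = 7; x(5) = 0; x(6) = 13; x(7) = 8; x(8) = 9; x(9) = 10; x(10) = 19; x(11) = 16.
The sequence repeats with period 10.
(135 - 0) mod 10 = 5, so x(135) = x(5) = 0.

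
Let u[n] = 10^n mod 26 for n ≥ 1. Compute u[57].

Listing terms: u[1] = 10; u[2] = 22; u[3] = 12; u[4] = 16; u[5] = 4; u[6] = 14; u[7] = 10.
The sequence repeats with period 6.
So u[57] = u[1 + ((57-1) mod 6)] = u[3] = 12.

12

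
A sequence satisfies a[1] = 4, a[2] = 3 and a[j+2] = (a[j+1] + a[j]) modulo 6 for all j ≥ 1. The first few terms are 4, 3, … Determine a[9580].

4

a[1] = 4; a[2] = 3; a[3] = 1; a[4] = 4; a[5] = 5; a[6] = 3; a[7] = 2; a[8] = 5; a[9] = 1; a[10] = 0; a[11] = 1; a[12] = 1; a[13] = 2; a[14] = 3; a[15] = 5; a[16] = 2; a[17] = 1; a[18] = 3; a[19] = 4; a[20] = 1; a[21] = 5; a[22] = 0; a[23] = 5; a[24] = 5; a[25] = 4; a[26] = 3.
The sequence repeats with period 24.
So a[9580] = a[1 + ((9580-1) mod 24)] = a[4] = 4.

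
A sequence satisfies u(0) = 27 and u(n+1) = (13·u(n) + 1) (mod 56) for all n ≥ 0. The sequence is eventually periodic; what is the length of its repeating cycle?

u(0) = 27,  u(1) = 16,  u(2) = 41,  u(3) = 30,  u(4) = 55,  u(5) = 44,  u(6) = 13,  u(7) = 2,  u(8) = 27.
The sequence repeats with period 8.

8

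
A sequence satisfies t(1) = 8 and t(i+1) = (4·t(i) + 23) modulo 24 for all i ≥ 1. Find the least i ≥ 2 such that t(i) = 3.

3

Computing terms: t(1) = 8, t(2) = 7, t(3) = 3, t(4) = 11, t(5) = 19, t(6) = 3.
Since t(6) = t(3) = 3, the sequence is eventually periodic: after a pre-period of length 2 it cycles with period 3.
The value 3 first appears (with i ≥ 2) at t(3).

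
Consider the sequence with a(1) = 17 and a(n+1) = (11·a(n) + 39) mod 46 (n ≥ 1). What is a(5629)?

43

Listing terms: a(1) = 17; a(2) = 42; a(3) = 41; a(4) = 30; a(5) = 1; a(6) = 4; a(7) = 37; a(8) = 32; a(9) = 23; a(10) = 16; a(11) = 31; a(12) = 12; a(13) = 33; a(14) = 34; a(15) = 45; a(16) = 28; a(17) = 25; a(18) = 38; a(19) = 43; a(20) = 6; a(21) = 13; a(22) = 44; a(23) = 17.
The sequence repeats with period 22.
So a(5629) = a(1 + ((5629-1) mod 22)) = a(19) = 43.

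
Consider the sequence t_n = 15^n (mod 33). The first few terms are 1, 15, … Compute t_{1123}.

t_0 = 1,  t_1 = 15,  t_2 = 27,  t_3 = 9,  t_4 = 3,  t_5 = 12,  t_6 = 15.
Since t_6 = t_1 = 15, the sequence is eventually periodic: after a pre-period of length 1 it cycles with period 5.
For n ≥ 1, t_n depends only on (n - 1) mod 5. (1123 - 1) mod 5 = 2, so t_{1123} = t_3 = 9.

9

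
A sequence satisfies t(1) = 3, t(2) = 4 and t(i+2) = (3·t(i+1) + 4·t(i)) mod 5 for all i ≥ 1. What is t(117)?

Listing terms: t(1) = 3; t(2) = 4; t(3) = 4; t(4) = 3; t(5) = 0; t(6) = 2; t(7) = 1; t(8) = 1; t(9) = 2; t(10) = 0; t(11) = 3; t(12) = 4.
Since (t(11), t(12)) = (t(1), t(2)) = (3, 4) (two consecutive terms determine the rest), the sequence is periodic with period 10.
(117 - 1) mod 10 = 6, so t(117) = t(7) = 1.

1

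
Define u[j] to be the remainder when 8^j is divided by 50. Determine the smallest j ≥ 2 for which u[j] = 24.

Computing terms: u[1] = 8, u[2] = 14, u[3] = 12, u[4] = 46, u[5] = 18, u[6] = 44, u[7] = 2, u[8] = 16, u[9] = 28, u[10] = 24, u[11] = 42, u[12] = 36, u[13] = 38, u[14] = 4, u[15] = 32, u[16] = 6, u[17] = 48, u[18] = 34, u[19] = 22, u[20] = 26, u[21] = 8.
The sequence repeats with period 20.
The value 24 first appears (with j ≥ 2) at u[10].

10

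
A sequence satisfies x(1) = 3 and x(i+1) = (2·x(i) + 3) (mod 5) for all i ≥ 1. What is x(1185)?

3

x(1) = 3, x(2) = 4, x(3) = 1, x(4) = 0, x(5) = 3.
Since x(5) = x(1) = 3, the sequence is periodic with period 4.
So x(1185) = x(1 + ((1185-1) mod 4)) = x(1) = 3.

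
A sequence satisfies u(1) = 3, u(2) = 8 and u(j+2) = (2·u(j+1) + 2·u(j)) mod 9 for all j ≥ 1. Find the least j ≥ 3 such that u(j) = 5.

8

Listing terms: u(1) = 3; u(2) = 8; u(3) = 4; u(4) = 6; u(5) = 2; u(6) = 7; u(7) = 0; u(8) = 5; u(9) = 1; u(10) = 3; u(11) = 8.
Since (u(10), u(11)) = (u(1), u(2)) = (3, 8) (two consecutive terms determine the rest), the sequence is periodic with period 9.
The value 5 first appears (with j ≥ 3) at u(8).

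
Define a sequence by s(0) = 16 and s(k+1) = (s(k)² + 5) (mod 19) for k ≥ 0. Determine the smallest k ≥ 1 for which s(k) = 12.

3

We have s(0) = 16, s(1) = 14, s(2) = 11, s(3) = 12, s(4) = 16.
The sequence repeats with period 4.
The value 12 first appears (with k ≥ 1) at s(3).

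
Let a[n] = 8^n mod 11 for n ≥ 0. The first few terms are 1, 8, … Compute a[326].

3

We have a[0] = 1,  a[1] = 8,  a[2] = 9,  a[3] = 6,  a[4] = 4,  a[5] = 10,  a[6] = 3,  a[7] = 2,  a[8] = 5,  a[9] = 7,  a[10] = 1.
Since a[10] = a[0] = 1, the sequence is periodic with period 10.
So a[326] = a[0 + ((326-0) mod 10)] = a[6] = 3.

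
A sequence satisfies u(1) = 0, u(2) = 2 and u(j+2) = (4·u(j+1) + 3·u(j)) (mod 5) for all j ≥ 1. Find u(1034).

2

Computing terms: u(1) = 0, u(2) = 2, u(3) = 3, u(4) = 3, u(5) = 1, u(6) = 3, u(7) = 0, u(8) = 4, u(9) = 1, u(10) = 1, u(11) = 2, u(12) = 1, u(13) = 0, u(14) = 3, u(15) = 2, u(16) = 2, u(17) = 4, u(18) = 2, u(19) = 0, u(20) = 1, u(21) = 4, u(22) = 4, u(23) = 3, u(24) = 4, u(25) = 0, u(26) = 2.
The sequence repeats with period 24.
(1034 - 1) mod 24 = 1, so u(1034) = u(2) = 2.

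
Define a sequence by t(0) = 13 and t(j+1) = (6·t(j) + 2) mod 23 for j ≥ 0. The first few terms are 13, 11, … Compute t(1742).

Listing terms: t(0) = 13; t(1) = 11; t(2) = 22; t(3) = 19; t(4) = 1; t(5) = 8; t(6) = 4; t(7) = 3; t(8) = 20; t(9) = 7; t(10) = 21; t(11) = 13.
Since t(11) = t(0) = 13, the sequence is periodic with period 11.
So t(1742) = t(0 + ((1742-0) mod 11)) = t(4) = 1.

1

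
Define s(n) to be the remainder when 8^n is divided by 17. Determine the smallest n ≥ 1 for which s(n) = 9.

5

Computing terms: s(0) = 1,  s(1) = 8,  s(2) = 13,  s(3) = 2,  s(4) = 16,  s(5) = 9,  s(6) = 4,  s(7) = 15,  s(8) = 1.
Since s(8) = s(0) = 1, the sequence is periodic with period 8.
The value 9 first appears (with n ≥ 1) at s(5).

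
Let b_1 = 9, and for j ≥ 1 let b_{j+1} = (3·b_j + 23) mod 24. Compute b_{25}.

b_1 = 9; b_2 = 2; b_3 = 5; b_4 = 14; b_5 = 17; b_6 = 2.
Since b_6 = b_2 = 2, the sequence is eventually periodic: after a pre-period of length 1 it cycles with period 4.
For j ≥ 2, b_j depends only on (j - 2) mod 4. (25 - 2) mod 4 = 3, so b_{25} = b_5 = 17.

17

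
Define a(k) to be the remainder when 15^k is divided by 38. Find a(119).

3

Computing terms: a(0) = 1,  a(1) = 15,  a(2) = 35,  a(3) = 31,  a(4) = 9,  a(5) = 21,  a(6) = 11,  a(7) = 13,  a(8) = 5,  a(9) = 37,  a(10) = 23,  a(11) = 3,  a(12) = 7,  a(13) = 29,  a(14) = 17,  a(15) = 27,  a(16) = 25,  a(17) = 33,  a(18) = 1.
The sequence repeats with period 18.
So a(119) = a(0 + ((119-0) mod 18)) = a(11) = 3.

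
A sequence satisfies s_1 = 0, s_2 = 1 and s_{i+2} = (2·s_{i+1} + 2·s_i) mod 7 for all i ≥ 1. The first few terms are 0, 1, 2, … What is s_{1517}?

Listing terms: s_1 = 0,  s_2 = 1,  s_3 = 2,  s_4 = 6,  s_5 = 2,  s_6 = 2,  s_7 = 1,  s_8 = 6,  s_9 = 0,  s_{10} = 5,  s_{11} = 3,  s_{12} = 2,  s_{13} = 3,  s_{14} = 3,  s_{15} = 5,  s_{16} = 2,  s_{17} = 0,  s_{18} = 4,  s_{19} = 1,  s_{20} = 3,  s_{21} = 1,  s_{22} = 1,  s_{23} = 4,  s_{24} = 3,  s_{25} = 0,  s_{26} = 6,  s_{27} = 5,  s_{28} = 1,  s_{29} = 5,  s_{30} = 5,  s_{31} = 6,  s_{32} = 1,  s_{33} = 0,  s_{34} = 2,  s_{35} = 4,  s_{36} = 5,  s_{37} = 4,  s_{38} = 4,  s_{39} = 2,  s_{40} = 5,  s_{41} = 0,  s_{42} = 3,  s_{43} = 6,  s_{44} = 4,  s_{45} = 6,  s_{46} = 6,  s_{47} = 3,  s_{48} = 4,  s_{49} = 0,  s_{50} = 1.
Since (s_{49}, s_{50}) = (s_1, s_2) = (0, 1) (two consecutive terms determine the rest), the sequence is periodic with period 48.
(1517 - 1) mod 48 = 28, so s_{1517} = s_{29} = 5.

5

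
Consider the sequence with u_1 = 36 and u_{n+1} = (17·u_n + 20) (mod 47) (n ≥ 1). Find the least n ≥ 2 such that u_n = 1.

3

Computing terms: u_1 = 36; u_2 = 21; u_3 = 1; u_4 = 37; u_5 = 38; u_6 = 8; u_7 = 15; u_8 = 40; u_9 = 42; u_{10} = 29; u_{11} = 43; u_{12} = 46; u_{13} = 3; u_{14} = 24; u_{15} = 5; u_{16} = 11; u_{17} = 19; u_{18} = 14; u_{19} = 23; u_{20} = 35; u_{21} = 4; u_{22} = 41; u_{23} = 12; u_{24} = 36.
Since u_{24} = u_1 = 36, the sequence is periodic with period 23.
The value 1 first appears (with n ≥ 2) at u_3.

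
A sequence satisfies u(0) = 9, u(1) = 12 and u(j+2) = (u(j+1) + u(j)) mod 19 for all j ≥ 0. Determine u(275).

Listing terms: u(0) = 9,  u(1) = 12,  u(2) = 2,  u(3) = 14,  u(4) = 16,  u(5) = 11,  u(6) = 8,  u(7) = 0,  u(8) = 8,  u(9) = 8,  u(10) = 16,  u(11) = 5,  u(12) = 2,  u(13) = 7,  u(14) = 9,  u(15) = 16,  u(16) = 6,  u(17) = 3,  u(18) = 9,  u(19) = 12.
The sequence repeats with period 18.
(275 - 0) mod 18 = 5, so u(275) = u(5) = 11.

11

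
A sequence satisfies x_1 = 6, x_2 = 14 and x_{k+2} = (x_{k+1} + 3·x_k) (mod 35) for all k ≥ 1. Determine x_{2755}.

8

We have x_1 = 6,  x_2 = 14,  x_3 = 32,  x_4 = 4,  x_5 = 30,  x_6 = 7,  x_7 = 27,  x_8 = 13,  x_9 = 24,  x_{10} = 28,  x_{11} = 30,  x_{12} = 9,  x_{13} = 29,  x_{14} = 21,  x_{15} = 3,  x_{16} = 31,  x_{17} = 5,  x_{18} = 28,  x_{19} = 8,  x_{20} = 22,  x_{21} = 11,  x_{22} = 7,  x_{23} = 5,  x_{24} = 26,  x_{25} = 6,  x_{26} = 14.
The sequence repeats with period 24.
So x_{2755} = x_{1 + ((2755-1) mod 24)} = x_{19} = 8.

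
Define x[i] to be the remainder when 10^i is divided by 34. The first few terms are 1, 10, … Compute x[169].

24

Listing terms: x[0] = 1, x[1] = 10, x[2] = 32, x[3] = 14, x[4] = 4, x[5] = 6, x[6] = 26, x[7] = 22, x[8] = 16, x[9] = 24, x[10] = 2, x[11] = 20, x[12] = 30, x[13] = 28, x[14] = 8, x[15] = 12, x[16] = 18, x[17] = 10.
Since x[17] = x[1] = 10, the sequence is eventually periodic: after a pre-period of length 1 it cycles with period 16.
For i ≥ 1, x[i] depends only on (i - 1) mod 16. (169 - 1) mod 16 = 8, so x[169] = x[9] = 24.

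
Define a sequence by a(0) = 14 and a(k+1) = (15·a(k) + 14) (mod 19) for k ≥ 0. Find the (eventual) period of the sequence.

Computing terms: a(0) = 14,  a(1) = 15,  a(2) = 11,  a(3) = 8,  a(4) = 1,  a(5) = 10,  a(6) = 12,  a(7) = 4,  a(8) = 17,  a(9) = 3,  a(10) = 2,  a(11) = 6,  a(12) = 9,  a(13) = 16,  a(14) = 7,  a(15) = 5,  a(16) = 13,  a(17) = 0,  a(18) = 14.
The sequence repeats with period 18.

18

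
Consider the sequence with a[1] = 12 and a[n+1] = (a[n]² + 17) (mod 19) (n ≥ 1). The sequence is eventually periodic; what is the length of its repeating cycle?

Computing terms: a[1] = 12,  a[2] = 9,  a[3] = 3,  a[4] = 7,  a[5] = 9.
Since a[5] = a[2] = 9, the sequence is eventually periodic: after a pre-period of length 1 it cycles with period 3.

3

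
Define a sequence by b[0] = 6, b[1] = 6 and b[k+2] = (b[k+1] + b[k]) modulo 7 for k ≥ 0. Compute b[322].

Computing terms: b[0] = 6, b[1] = 6, b[2] = 5, b[3] = 4, b[4] = 2, b[5] = 6, b[6] = 1, b[7] = 0, b[8] = 1, b[9] = 1, b[10] = 2, b[11] = 3, b[12] = 5, b[13] = 1, b[14] = 6, b[15] = 0, b[16] = 6, b[17] = 6.
Since (b[16], b[17]) = (b[0], b[1]) = (6, 6) (two consecutive terms determine the rest), the sequence is periodic with period 16.
So b[322] = b[0 + ((322-0) mod 16)] = b[2] = 5.

5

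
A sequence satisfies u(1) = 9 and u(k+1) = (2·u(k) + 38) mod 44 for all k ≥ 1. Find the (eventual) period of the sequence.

10

u(1) = 9,  u(2) = 12,  u(3) = 18,  u(4) = 30,  u(5) = 10,  u(6) = 14,  u(7) = 22,  u(8) = 38,  u(9) = 26,  u(10) = 2,  u(11) = 42,  u(12) = 34,  u(13) = 18.
Since u(13) = u(3) = 18, the sequence is eventually periodic: after a pre-period of length 2 it cycles with period 10.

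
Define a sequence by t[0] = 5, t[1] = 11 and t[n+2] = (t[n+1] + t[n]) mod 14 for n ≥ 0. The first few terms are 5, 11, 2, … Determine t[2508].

Computing terms: t[0] = 5,  t[1] = 11,  t[2] = 2,  t[3] = 13,  t[4] = 1,  t[5] = 0,  t[6] = 1,  t[7] = 1,  t[8] = 2,  t[9] = 3,  t[10] = 5,  t[11] = 8,  t[12] = 13,  t[13] = 7,  t[14] = 6,  t[15] = 13,  t[16] = 5,  t[17] = 4,  t[18] = 9,  t[19] = 13,  t[20] = 8,  t[21] = 7,  t[22] = 1,  t[23] = 8,  t[24] = 9,  t[25] = 3,  t[26] = 12,  t[27] = 1,  t[28] = 13,  t[29] = 0,  t[30] = 13,  t[31] = 13,  t[32] = 12,  t[33] = 11,  t[34] = 9,  t[35] = 6,  t[36] = 1,  t[37] = 7,  t[38] = 8,  t[39] = 1,  t[40] = 9,  t[41] = 10,  t[42] = 5,  t[43] = 1,  t[44] = 6,  t[45] = 7,  t[46] = 13,  t[47] = 6,  t[48] = 5,  t[49] = 11.
Since (t[48], t[49]) = (t[0], t[1]) = (5, 11) (two consecutive terms determine the rest), the sequence is periodic with period 48.
(2508 - 0) mod 48 = 12, so t[2508] = t[12] = 13.

13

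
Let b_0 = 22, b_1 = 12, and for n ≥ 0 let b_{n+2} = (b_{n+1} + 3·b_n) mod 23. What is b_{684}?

Listing terms: b_0 = 22,  b_1 = 12,  b_2 = 9,  b_3 = 22,  b_4 = 3,  b_5 = 0,  b_6 = 9,  b_7 = 9,  b_8 = 13,  b_9 = 17,  b_{10} = 10,  b_{11} = 15,  b_{12} = 22,  b_{13} = 21,  b_{14} = 18,  b_{15} = 12,  b_{16} = 20,  b_{17} = 10,  b_{18} = 1,  b_{19} = 8,  b_{20} = 11,  b_{21} = 12,  b_{22} = 22,  b_{23} = 12.
Since (b_{22}, b_{23}) = (b_0, b_1) = (22, 12) (two consecutive terms determine the rest), the sequence is periodic with period 22.
(684 - 0) mod 22 = 2, so b_{684} = b_2 = 9.

9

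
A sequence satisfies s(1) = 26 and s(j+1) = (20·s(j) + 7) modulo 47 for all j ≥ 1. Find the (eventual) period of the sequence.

Computing terms: s(1) = 26,  s(2) = 10,  s(3) = 19,  s(4) = 11,  s(5) = 39,  s(6) = 35,  s(7) = 2,  s(8) = 0,  s(9) = 7,  s(10) = 6,  s(11) = 33,  s(12) = 9,  s(13) = 46,  s(14) = 34,  s(15) = 29,  s(16) = 23,  s(17) = 44,  s(18) = 41,  s(19) = 28,  s(20) = 3,  s(21) = 20,  s(22) = 31,  s(23) = 16,  s(24) = 45,  s(25) = 14,  s(26) = 5,  s(27) = 13,  s(28) = 32,  s(29) = 36,  s(30) = 22,  s(31) = 24,  s(32) = 17,  s(33) = 18,  s(34) = 38,  s(35) = 15,  s(36) = 25,  s(37) = 37,  s(38) = 42,  s(39) = 1,  s(40) = 27,  s(41) = 30,  s(42) = 43,  s(43) = 21,  s(44) = 4,  s(45) = 40,  s(46) = 8,  s(47) = 26.
Since s(47) = s(1) = 26, the sequence is periodic with period 46.

46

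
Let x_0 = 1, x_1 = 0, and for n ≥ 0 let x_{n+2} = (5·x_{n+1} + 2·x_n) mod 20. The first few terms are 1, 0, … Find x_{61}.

We have x_0 = 1; x_1 = 0; x_2 = 2; x_3 = 10; x_4 = 14; x_5 = 10; x_6 = 18; x_7 = 10; x_8 = 6; x_9 = 10; x_{10} = 2; x_{11} = 10.
Since (x_{10}, x_{11}) = (x_2, x_3) = (2, 10) (two consecutive terms determine the rest), the sequence is eventually periodic: after a pre-period of length 2 it cycles with period 8.
For n ≥ 2, x_n depends only on (n - 2) mod 8. (61 - 2) mod 8 = 3, so x_{61} = x_5 = 10.

10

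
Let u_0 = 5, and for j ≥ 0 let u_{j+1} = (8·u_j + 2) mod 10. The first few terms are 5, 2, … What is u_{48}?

0

Computing terms: u_0 = 5; u_1 = 2; u_2 = 8; u_3 = 6; u_4 = 0; u_5 = 2.
Since u_5 = u_1 = 2, the sequence is eventually periodic: after a pre-period of length 1 it cycles with period 4.
For j ≥ 1, u_j depends only on (j - 1) mod 4. (48 - 1) mod 4 = 3, so u_{48} = u_4 = 0.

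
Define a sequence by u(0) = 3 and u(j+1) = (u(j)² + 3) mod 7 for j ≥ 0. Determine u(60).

Computing terms: u(0) = 3,  u(1) = 5,  u(2) = 0,  u(3) = 3.
The sequence repeats with period 3.
So u(60) = u(0 + ((60-0) mod 3)) = u(0) = 3.

3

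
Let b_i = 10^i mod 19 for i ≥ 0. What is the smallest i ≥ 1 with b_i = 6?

b_0 = 1, b_1 = 10, b_2 = 5, b_3 = 12, b_4 = 6, b_5 = 3, b_6 = 11, b_7 = 15, b_8 = 17, b_9 = 18, b_{10} = 9, b_{11} = 14, b_{12} = 7, b_{13} = 13, b_{14} = 16, b_{15} = 8, b_{16} = 4, b_{17} = 2, b_{18} = 1.
The sequence repeats with period 18.
The value 6 first appears (with i ≥ 1) at b_4.

4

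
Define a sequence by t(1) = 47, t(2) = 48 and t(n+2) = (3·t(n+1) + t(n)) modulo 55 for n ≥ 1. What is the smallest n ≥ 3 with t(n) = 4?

Computing terms: t(1) = 47, t(2) = 48, t(3) = 26, t(4) = 16, t(5) = 19, t(6) = 18, t(7) = 18, t(8) = 17, t(9) = 14, t(10) = 4, t(11) = 26, t(12) = 27, t(13) = 52, t(14) = 18, t(15) = 51, t(16) = 6, t(17) = 14, t(18) = 48, t(19) = 48, t(20) = 27, t(21) = 19, t(22) = 29, t(23) = 51, t(24) = 17, t(25) = 47, t(26) = 48.
Since (t(25), t(26)) = (t(1), t(2)) = (47, 48) (two consecutive terms determine the rest), the sequence is periodic with period 24.
The value 4 first appears (with n ≥ 3) at t(10).

10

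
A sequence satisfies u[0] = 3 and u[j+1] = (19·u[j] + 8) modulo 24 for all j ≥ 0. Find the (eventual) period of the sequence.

u[0] = 3,  u[1] = 17,  u[2] = 19,  u[3] = 9,  u[4] = 11,  u[5] = 1,  u[6] = 3.
The sequence repeats with period 6.

6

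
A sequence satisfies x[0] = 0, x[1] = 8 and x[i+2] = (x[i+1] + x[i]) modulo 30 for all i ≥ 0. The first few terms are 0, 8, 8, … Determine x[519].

We have x[0] = 0, x[1] = 8, x[2] = 8, x[3] = 16, x[4] = 24, x[5] = 10, x[6] = 4, x[7] = 14, x[8] = 18, x[9] = 2, x[10] = 20, x[11] = 22, x[12] = 12, x[13] = 4, x[14] = 16, x[15] = 20, x[16] = 6, x[17] = 26, x[18] = 2, x[19] = 28, x[20] = 0, x[21] = 28, x[22] = 28, x[23] = 26, x[24] = 24, x[25] = 20, x[26] = 14, x[27] = 4, x[28] = 18, x[29] = 22, x[30] = 10, x[31] = 2, x[32] = 12, x[33] = 14, x[34] = 26, x[35] = 10, x[36] = 6, x[37] = 16, x[38] = 22, x[39] = 8, x[40] = 0, x[41] = 8.
The sequence repeats with period 40.
So x[519] = x[0 + ((519-0) mod 40)] = x[39] = 8.

8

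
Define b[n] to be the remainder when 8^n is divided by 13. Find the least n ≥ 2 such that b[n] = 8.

5

Listing terms: b[1] = 8,  b[2] = 12,  b[3] = 5,  b[4] = 1,  b[5] = 8.
The sequence repeats with period 4.
The value 8 next appears (with n ≥ 2) at b[5].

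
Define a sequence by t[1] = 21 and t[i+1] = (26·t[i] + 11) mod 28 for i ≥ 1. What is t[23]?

1

We have t[1] = 21, t[2] = 25, t[3] = 17, t[4] = 5, t[5] = 1, t[6] = 9, t[7] = 21.
The sequence repeats with period 6.
(23 - 1) mod 6 = 4, so t[23] = t[5] = 1.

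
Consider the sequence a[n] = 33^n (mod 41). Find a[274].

4

We have a[1] = 33, a[2] = 23, a[3] = 21, a[4] = 37, a[5] = 32, a[6] = 31, a[7] = 39, a[8] = 16, a[9] = 36, a[10] = 40, a[11] = 8, a[12] = 18, a[13] = 20, a[14] = 4, a[15] = 9, a[16] = 10, a[17] = 2, a[18] = 25, a[19] = 5, a[20] = 1, a[21] = 33.
Since a[21] = a[1] = 33, the sequence is periodic with period 20.
So a[274] = a[1 + ((274-1) mod 20)] = a[14] = 4.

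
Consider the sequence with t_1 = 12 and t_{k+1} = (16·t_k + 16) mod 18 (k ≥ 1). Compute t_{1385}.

Computing terms: t_1 = 12,  t_2 = 10,  t_3 = 14,  t_4 = 6,  t_5 = 4,  t_6 = 8,  t_7 = 0,  t_8 = 16,  t_9 = 2,  t_{10} = 12.
Since t_{10} = t_1 = 12, the sequence is periodic with period 9.
(1385 - 1) mod 9 = 7, so t_{1385} = t_8 = 16.

16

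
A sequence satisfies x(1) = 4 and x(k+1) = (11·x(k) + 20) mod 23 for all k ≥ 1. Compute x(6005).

x(1) = 4,  x(2) = 18,  x(3) = 11,  x(4) = 3,  x(5) = 7,  x(6) = 5,  x(7) = 6,  x(8) = 17,  x(9) = 0,  x(10) = 20,  x(11) = 10,  x(12) = 15,  x(13) = 1,  x(14) = 8,  x(15) = 16,  x(16) = 12,  x(17) = 14,  x(18) = 13,  x(19) = 2,  x(20) = 19,  x(21) = 22,  x(22) = 9,  x(23) = 4.
The sequence repeats with period 22.
(6005 - 1) mod 22 = 20, so x(6005) = x(21) = 22.

22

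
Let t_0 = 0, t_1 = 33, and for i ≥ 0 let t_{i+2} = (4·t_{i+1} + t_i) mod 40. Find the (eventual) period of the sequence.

We have t_0 = 0, t_1 = 33, t_2 = 12, t_3 = 1, t_4 = 16, t_5 = 25, t_6 = 36, t_7 = 9, t_8 = 32, t_9 = 17, t_{10} = 20, t_{11} = 17, t_{12} = 8, t_{13} = 9, t_{14} = 4, t_{15} = 25, t_{16} = 24, t_{17} = 1, t_{18} = 28, t_{19} = 33, t_{20} = 0, t_{21} = 33.
The sequence repeats with period 20.

20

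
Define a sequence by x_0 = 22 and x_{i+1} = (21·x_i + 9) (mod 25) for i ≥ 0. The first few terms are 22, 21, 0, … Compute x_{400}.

We have x_0 = 22, x_1 = 21, x_2 = 0, x_3 = 9, x_4 = 23, x_5 = 17, x_6 = 16, x_7 = 20, x_8 = 4, x_9 = 18, x_{10} = 12, x_{11} = 11, x_{12} = 15, x_{13} = 24, x_{14} = 13, x_{15} = 7, x_{16} = 6, x_{17} = 10, x_{18} = 19, x_{19} = 8, x_{20} = 2, x_{21} = 1, x_{22} = 5, x_{23} = 14, x_{24} = 3, x_{25} = 22.
Since x_{25} = x_0 = 22, the sequence is periodic with period 25.
(400 - 0) mod 25 = 0, so x_{400} = x_0 = 22.

22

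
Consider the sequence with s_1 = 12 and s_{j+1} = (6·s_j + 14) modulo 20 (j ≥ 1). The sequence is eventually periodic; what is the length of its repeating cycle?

5

s_1 = 12; s_2 = 6; s_3 = 10; s_4 = 14; s_5 = 18; s_6 = 2; s_7 = 6.
Since s_7 = s_2 = 6, the sequence is eventually periodic: after a pre-period of length 1 it cycles with period 5.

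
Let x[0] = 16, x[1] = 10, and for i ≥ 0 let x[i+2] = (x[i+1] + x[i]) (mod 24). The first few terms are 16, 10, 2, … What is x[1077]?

20

Listing terms: x[0] = 16,  x[1] = 10,  x[2] = 2,  x[3] = 12,  x[4] = 14,  x[5] = 2,  x[6] = 16,  x[7] = 18,  x[8] = 10,  x[9] = 4,  x[10] = 14,  x[11] = 18,  x[12] = 8,  x[13] = 2,  x[14] = 10,  x[15] = 12,  x[16] = 22,  x[17] = 10,  x[18] = 8,  x[19] = 18,  x[20] = 2,  x[21] = 20,  x[22] = 22,  x[23] = 18,  x[24] = 16,  x[25] = 10.
Since (x[24], x[25]) = (x[0], x[1]) = (16, 10) (two consecutive terms determine the rest), the sequence is periodic with period 24.
(1077 - 0) mod 24 = 21, so x[1077] = x[21] = 20.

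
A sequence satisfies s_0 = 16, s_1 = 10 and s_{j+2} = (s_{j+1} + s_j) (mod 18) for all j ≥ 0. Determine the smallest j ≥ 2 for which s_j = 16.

6

We have s_0 = 16,  s_1 = 10,  s_2 = 8,  s_3 = 0,  s_4 = 8,  s_5 = 8,  s_6 = 16,  s_7 = 6,  s_8 = 4,  s_9 = 10,  s_{10} = 14,  s_{11} = 6,  s_{12} = 2,  s_{13} = 8,  s_{14} = 10,  s_{15} = 0,  s_{16} = 10,  s_{17} = 10,  s_{18} = 2,  s_{19} = 12,  s_{20} = 14,  s_{21} = 8,  s_{22} = 4,  s_{23} = 12,  s_{24} = 16,  s_{25} = 10.
The sequence repeats with period 24.
The value 16 first appears (with j ≥ 2) at s_6.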